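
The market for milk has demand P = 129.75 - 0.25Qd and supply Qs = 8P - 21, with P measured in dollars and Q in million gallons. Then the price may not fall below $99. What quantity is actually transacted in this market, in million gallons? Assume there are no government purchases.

Rearranging demand gives Qd = 519 - 4P. Setting quantity demanded equal to quantity supplied, 519 - 4P = 8P - 21, gives P* = 45 and Q* = 339.
Because the floor (99) lies above the market-clearing price, it is binding.
At P = 99: Qd = 519 - 4·99 = 123 and Qs = 8·99 - 21 = 771.
The quantity actually transacted is the short side, demand: 123.

123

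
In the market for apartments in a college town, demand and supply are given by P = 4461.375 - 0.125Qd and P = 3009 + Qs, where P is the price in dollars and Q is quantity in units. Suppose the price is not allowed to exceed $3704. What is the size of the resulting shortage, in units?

Rearranging demand gives Qd = 35691 - 8P; rearranging supply gives Qs = P - 3009. Without the control the market clears where 35691 - 8P = P - 3009, i.e. P* = 4300 and Q* = 1291.
The ceiling of 3704 is below the equilibrium price 4300, so it binds.
At P = 3704: Qd = 35691 - 8·3704 = 6059 and Qs = 3704 - 3009 = 695.
Shortage = Qd - Qs = 6059 - 695 = 5364.

5364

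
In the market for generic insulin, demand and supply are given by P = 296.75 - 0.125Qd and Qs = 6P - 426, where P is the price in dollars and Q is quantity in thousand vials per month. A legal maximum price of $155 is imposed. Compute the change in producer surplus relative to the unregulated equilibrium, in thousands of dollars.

-28755

Rearranging demand gives Qd = 2374 - 8P. In a free market, 2374 - 8P = 6P - 426 gives the equilibrium P* = 200, Q* = 774.
Because the ceiling (155) lies below the market-clearing price, it is binding.
At P = 155: Qd = 2374 - 8·155 = 1134 and Qs = 6·155 - 426 = 504.
Producer surplus without the control is ½ · (200 - 71) · 774 = 49923.
With the ceiling, producers sell 504 units at 155, so PS = ½ · (155 - 71) · 504 = 21168.
Change in producer surplus = 21168 - 49923 = -28755.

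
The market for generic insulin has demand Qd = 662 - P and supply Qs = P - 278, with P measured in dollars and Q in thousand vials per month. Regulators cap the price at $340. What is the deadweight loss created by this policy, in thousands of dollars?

16900

Equilibrium: 662 - P = P - 278, so 940 = 2P and P* = 470, Q* = 192.
Since 340 < 470, the ceiling is binding.
At P = 340: Qd = 662 - 340 = 322 and Qs = 340 - 278 = 62.
Quantity traded falls to 62. At Q = 62 the demand price is 662 - 62 = 600 and the supply price is 278 + 62 = 340.
Deadweight loss = ½ · (600 - 340) · (192 - 62) = ½ · 260 · 130 = 16900.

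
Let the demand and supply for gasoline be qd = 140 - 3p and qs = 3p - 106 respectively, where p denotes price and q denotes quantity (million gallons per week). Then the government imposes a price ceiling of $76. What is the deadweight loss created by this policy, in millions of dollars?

Setting quantity demanded equal to quantity supplied, 140 - 3p = 3p - 106, gives p* = 41 and q* = 17.
The ceiling of 76 is above the equilibrium price 41, so it is not binding; the market clears at p* = 41, q* = 17.
Since the control does not bind, no trades are prevented and deadweight loss is zero.

0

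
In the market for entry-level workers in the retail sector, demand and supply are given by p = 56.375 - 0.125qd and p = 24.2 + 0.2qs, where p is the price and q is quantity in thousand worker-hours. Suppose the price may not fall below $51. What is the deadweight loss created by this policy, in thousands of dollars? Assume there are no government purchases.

Rearranging demand gives qd = 451 - 8p; rearranging supply gives qs = 5p - 121. Setting quantity demanded equal to quantity supplied, 451 - 8p = 5p - 121, gives p* = 44 and q* = 99.
Since 51 > 44, the floor is binding.
At p = 51: qd = 451 - 8·51 = 43 and qs = 5·51 - 121 = 134.
Quantity traded falls to 43. At q = 43 the demand price is (451 - 43)/8 = 51 and the supply price is (121 + 43)/5 = 32.8.
Deadweight loss = ½ · (51 - 32.8) · (99 - 43) = ½ · 18.2 · 56 = 509.6.

509.6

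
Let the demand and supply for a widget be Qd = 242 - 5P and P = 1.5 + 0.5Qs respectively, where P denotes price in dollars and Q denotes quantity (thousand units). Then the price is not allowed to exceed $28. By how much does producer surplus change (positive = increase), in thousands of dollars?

-420

Rearranging supply gives Qs = 2P - 3. Equilibrium: 242 - 5P = 2P - 3, so 245 = 7P and P* = 35, Q* = 67.
The ceiling of 28 is below the equilibrium price 35, so it binds.
At P = 28: Qd = 242 - 5·28 = 102 and Qs = 2·28 - 3 = 53.
Producer surplus without the control is ½ · (35 - 1.5) · 67 = 1122.25.
With the ceiling, producers sell 53 units at 28, so PS = ½ · (28 - 1.5) · 53 = 702.25.
Change in producer surplus = 702.25 - 1122.25 = -420.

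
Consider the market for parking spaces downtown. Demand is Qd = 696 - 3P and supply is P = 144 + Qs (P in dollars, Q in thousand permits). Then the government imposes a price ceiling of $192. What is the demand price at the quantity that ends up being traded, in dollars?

Rearranging supply gives Qs = P - 144. Setting quantity demanded equal to quantity supplied, 696 - 3P = P - 144, gives P* = 210 and Q* = 66.
The ceiling of 192 is below the equilibrium price 210, so it binds.
At P = 192: Qd = 696 - 3·192 = 120 and Qs = 192 - 144 = 48.
Only 48 units reach the market. On the demand curve, the marginal buyer's willingness to pay at Q = 48 is (696 - 48)/3 = 216.

216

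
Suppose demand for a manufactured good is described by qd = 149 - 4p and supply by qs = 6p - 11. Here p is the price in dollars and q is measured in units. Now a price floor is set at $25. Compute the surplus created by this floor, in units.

90

Setting quantity demanded equal to quantity supplied, 149 - 4p = 6p - 11, gives p* = 16 and q* = 85.
Since 25 > 16, the floor is binding.
At p = 25: qd = 149 - 4·25 = 49 and qs = 6·25 - 11 = 139.
Surplus = qs - qd = 139 - 49 = 90.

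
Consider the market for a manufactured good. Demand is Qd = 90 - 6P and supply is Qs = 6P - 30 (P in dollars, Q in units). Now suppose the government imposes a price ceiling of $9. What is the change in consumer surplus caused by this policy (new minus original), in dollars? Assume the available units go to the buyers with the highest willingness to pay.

Equilibrium: 90 - 6P = 6P - 30, so 120 = 12P and P* = 10, Q* = 30.
Since 9 < 10, the ceiling is binding.
At P = 9: Qd = 90 - 6·9 = 36 and Qs = 6·9 - 30 = 24.
Consumer surplus without the control is ½ · (15 - 10) · 30 = 75.
With the ceiling, 24 units are sold at 9 (assume they go to the highest-value buyers). The demand price at Q = 24 is 11, so CS = ½ · [(15 - 9) + (11 - 9)] · 24 = 96.
Change in consumer surplus = 96 - 75 = 21.

21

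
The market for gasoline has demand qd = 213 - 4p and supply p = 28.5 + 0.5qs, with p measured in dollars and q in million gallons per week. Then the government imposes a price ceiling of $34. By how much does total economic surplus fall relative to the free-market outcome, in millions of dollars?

181.5

Rearranging supply gives qs = 2p - 57. In a free market, 213 - 4p = 2p - 57 gives the equilibrium p* = 45, q* = 33.
Because the ceiling (34) lies below the market-clearing price, it is binding.
At p = 34: qd = 213 - 4·34 = 77 and qs = 2·34 - 57 = 11.
Quantity traded falls to 11. At q = 11 the demand price is (213 - 11)/4 = 50.5 and the supply price is (57 + 11)/2 = 34.
Deadweight loss = ½ · (50.5 - 34) · (33 - 11) = ½ · 16.5 · 22 = 181.5.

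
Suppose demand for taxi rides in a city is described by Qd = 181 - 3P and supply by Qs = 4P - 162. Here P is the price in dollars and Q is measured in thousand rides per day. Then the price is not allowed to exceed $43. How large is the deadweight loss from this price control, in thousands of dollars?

168

Setting quantity demanded equal to quantity supplied, 181 - 3P = 4P - 162, gives P* = 49 and Q* = 34.
Since 43 < 49, the ceiling is binding.
At P = 43: Qd = 181 - 3·43 = 52 and Qs = 4·43 - 162 = 10.
Quantity traded falls to 10. At Q = 10 the demand price is (181 - 10)/3 = 57 and the supply price is (162 + 10)/4 = 43.
Deadweight loss = ½ · (57 - 43) · (34 - 10) = ½ · 14 · 24 = 168.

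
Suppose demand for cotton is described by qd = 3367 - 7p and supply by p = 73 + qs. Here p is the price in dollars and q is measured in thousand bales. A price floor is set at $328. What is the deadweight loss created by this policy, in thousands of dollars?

Rearranging supply gives qs = p - 73. Setting quantity demanded equal to quantity supplied, 3367 - 7p = p - 73, gives p* = 430 and q* = 357.
Since 328 is below p* = 430, the floor does not bind and the free-market outcome prevails.
Since the control does not bind, no trades are prevented and deadweight loss is zero.

0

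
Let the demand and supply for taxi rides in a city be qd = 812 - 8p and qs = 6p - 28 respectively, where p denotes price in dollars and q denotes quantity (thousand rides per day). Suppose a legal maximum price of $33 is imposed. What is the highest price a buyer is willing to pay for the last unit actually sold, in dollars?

80.25

In a free market, 812 - 8p = 6p - 28 gives the equilibrium p* = 60, q* = 332.
Because the ceiling (33) lies below the market-clearing price, it is binding.
At p = 33: qd = 812 - 8·33 = 548 and qs = 6·33 - 28 = 170.
Only 170 units reach the market. On the demand curve, the marginal buyer's willingness to pay at q = 170 is (812 - 170)/8 = 80.25.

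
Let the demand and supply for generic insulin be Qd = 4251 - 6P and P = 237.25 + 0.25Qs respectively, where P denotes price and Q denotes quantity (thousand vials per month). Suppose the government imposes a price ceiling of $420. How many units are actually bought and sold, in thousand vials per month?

731

Rearranging supply gives Qs = 4P - 949. Equilibrium: 4251 - 6P = 4P - 949, so 5200 = 10P and P* = 520, Q* = 1131.
The ceiling of 420 is below the equilibrium price 520, so it binds.
At P = 420: Qd = 4251 - 6·420 = 1731 and Qs = 4·420 - 949 = 731.
The quantity actually transacted is the short side, supply: 731.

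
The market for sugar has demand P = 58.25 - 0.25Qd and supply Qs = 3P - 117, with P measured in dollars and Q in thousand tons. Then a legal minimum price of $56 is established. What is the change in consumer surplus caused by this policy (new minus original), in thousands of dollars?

Rearranging demand gives Qd = 233 - 4P. In a free market, 233 - 4P = 3P - 117 gives the equilibrium P* = 50, Q* = 33.
Because the floor (56) lies above the market-clearing price, it is binding.
At P = 56: Qd = 233 - 4·56 = 9 and Qs = 3·56 - 117 = 51.
Consumer surplus without the control is ½ · (58.25 - 50) · 33 = 136.125.
With the floor, consumers buy 9 units at 56, so CS = ½ · (58.25 - 56) · 9 = 10.125.
Change in consumer surplus = 10.125 - 136.125 = -126.

-126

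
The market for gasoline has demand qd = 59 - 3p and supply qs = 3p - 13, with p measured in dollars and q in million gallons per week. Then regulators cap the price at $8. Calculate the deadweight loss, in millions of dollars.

48

Setting quantity demanded equal to quantity supplied, 59 - 3p = 3p - 13, gives p* = 12 and q* = 23.
Because the ceiling (8) lies below the market-clearing price, it is binding.
At p = 8: qd = 59 - 3·8 = 35 and qs = 3·8 - 13 = 11.
Quantity traded falls to 11. At q = 11 the demand price is (59 - 11)/3 = 16 and the supply price is (13 + 11)/3 = 8.
Deadweight loss = ½ · (16 - 8) · (23 - 11) = ½ · 8 · 12 = 48.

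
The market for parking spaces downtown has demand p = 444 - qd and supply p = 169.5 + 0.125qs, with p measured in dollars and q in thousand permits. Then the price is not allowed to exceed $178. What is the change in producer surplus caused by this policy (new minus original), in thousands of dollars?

Rearranging demand gives qd = 444 - p; rearranging supply gives qs = 8p - 1356. In a free market, 444 - p = 8p - 1356 gives the equilibrium p* = 200, q* = 244.
Because the ceiling (178) lies below the market-clearing price, it is binding.
At p = 178: qd = 444 - 178 = 266 and qs = 8·178 - 1356 = 68.
Producer surplus without the control is ½ · (200 - 169.5) · 244 = 3721.
With the ceiling, producers sell 68 units at 178, so PS = ½ · (178 - 169.5) · 68 = 289.
Change in producer surplus = 289 - 3721 = -3432.

-3432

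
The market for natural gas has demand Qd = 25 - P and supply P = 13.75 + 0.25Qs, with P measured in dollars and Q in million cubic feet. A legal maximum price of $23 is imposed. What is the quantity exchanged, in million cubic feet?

9

Rearranging supply gives Qs = 4P - 55. Setting quantity demanded equal to quantity supplied, 25 - P = 4P - 55, gives P* = 16 and Q* = 9.
The ceiling of 23 is above the equilibrium price 16, so it is not binding; the market clears at P* = 16, Q* = 9.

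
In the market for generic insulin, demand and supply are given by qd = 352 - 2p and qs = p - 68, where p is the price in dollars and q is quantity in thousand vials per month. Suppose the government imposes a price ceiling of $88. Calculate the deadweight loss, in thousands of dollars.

Equilibrium: 352 - 2p = p - 68, so 420 = 3p and p* = 140, q* = 72.
The ceiling of 88 is below the equilibrium price 140, so it binds.
At p = 88: qd = 352 - 2·88 = 176 and qs = 88 - 68 = 20.
Quantity traded falls to 20. At q = 20 the demand price is (352 - 20)/2 = 166 and the supply price is 68 + 20 = 88.
Deadweight loss = ½ · (166 - 88) · (72 - 20) = ½ · 78 · 52 = 2028.

2028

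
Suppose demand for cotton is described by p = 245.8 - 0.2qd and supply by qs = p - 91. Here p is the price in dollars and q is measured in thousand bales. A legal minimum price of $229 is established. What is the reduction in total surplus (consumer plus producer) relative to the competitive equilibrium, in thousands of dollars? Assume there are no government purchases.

Rearranging demand gives qd = 1229 - 5p. Without the control the market clears where 1229 - 5p = p - 91, i.e. p* = 220 and q* = 129.
Since 229 > 220, the floor is binding.
At p = 229: qd = 1229 - 5·229 = 84 and qs = 229 - 91 = 138.
Quantity traded falls to 84. At q = 84 the demand price is (1229 - 84)/5 = 229 and the supply price is 91 + 84 = 175.
Deadweight loss = ½ · (229 - 175) · (129 - 84) = ½ · 54 · 45 = 1215.

1215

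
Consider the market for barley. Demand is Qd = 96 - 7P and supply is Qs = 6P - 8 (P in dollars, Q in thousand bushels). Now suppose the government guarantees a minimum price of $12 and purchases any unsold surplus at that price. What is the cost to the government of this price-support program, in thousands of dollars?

Equilibrium: 96 - 7P = 6P - 8, so 104 = 13P and P* = 8, Q* = 40.
The floor of 12 is above the equilibrium price 8, so it binds.
At P = 12: Qd = 96 - 7·12 = 12 and Qs = 6·12 - 8 = 64.
Surplus = Qs - Qd = 52.
Government expenditure = surplus × support price = 52 × 12 = 624.

624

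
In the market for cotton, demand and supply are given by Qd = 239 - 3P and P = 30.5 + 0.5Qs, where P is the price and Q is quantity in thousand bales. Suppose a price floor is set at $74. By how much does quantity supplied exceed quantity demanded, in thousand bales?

Rearranging supply gives Qs = 2P - 61. In a free market, 239 - 3P = 2P - 61 gives the equilibrium P* = 60, Q* = 59.
Since 74 > 60, the floor is binding.
At P = 74: Qd = 239 - 3·74 = 17 and Qs = 2·74 - 61 = 87.
Surplus = Qs - Qd = 87 - 17 = 70.

70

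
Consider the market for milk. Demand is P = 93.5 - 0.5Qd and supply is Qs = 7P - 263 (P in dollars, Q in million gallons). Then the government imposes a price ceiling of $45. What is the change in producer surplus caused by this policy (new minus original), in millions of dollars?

-347.5

Rearranging demand gives Qd = 187 - 2P. Setting quantity demanded equal to quantity supplied, 187 - 2P = 7P - 263, gives P* = 50 and Q* = 87.
Because the ceiling (45) lies below the market-clearing price, it is binding.
At P = 45: Qd = 187 - 2·45 = 97 and Qs = 7·45 - 263 = 52.
Producer surplus without the control is ½ · (50 - 263/7) · 87 = 7569/14.
With the ceiling, producers sell 52 units at 45, so PS = ½ · (45 - 263/7) · 52 = 1352/7.
Change in producer surplus = 1352/7 - 7569/14 = -347.5.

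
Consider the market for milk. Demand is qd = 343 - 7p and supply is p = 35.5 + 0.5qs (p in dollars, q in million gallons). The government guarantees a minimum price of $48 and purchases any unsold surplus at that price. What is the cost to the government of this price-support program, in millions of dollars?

Rearranging supply gives qs = 2p - 71. Setting quantity demanded equal to quantity supplied, 343 - 7p = 2p - 71, gives p* = 46 and q* = 21.
Since 48 > 46, the floor is binding.
At p = 48: qd = 343 - 7·48 = 7 and qs = 2·48 - 71 = 25.
Surplus = qs - qd = 18.
Government expenditure = surplus × support price = 18 × 48 = 864.

864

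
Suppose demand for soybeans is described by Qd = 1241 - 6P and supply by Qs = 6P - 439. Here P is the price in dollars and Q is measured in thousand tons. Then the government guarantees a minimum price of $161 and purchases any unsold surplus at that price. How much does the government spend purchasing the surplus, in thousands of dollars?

40572

In a free market, 1241 - 6P = 6P - 439 gives the equilibrium P* = 140, Q* = 401.
Since 161 > 140, the floor is binding.
At P = 161: Qd = 1241 - 6·161 = 275 and Qs = 6·161 - 439 = 527.
Surplus = Qs - Qd = 252.
Government expenditure = surplus × support price = 252 × 161 = 40572.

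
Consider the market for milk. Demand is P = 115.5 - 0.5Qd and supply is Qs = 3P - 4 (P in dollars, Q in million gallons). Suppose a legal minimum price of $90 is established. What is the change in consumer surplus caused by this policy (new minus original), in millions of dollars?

Rearranging demand gives Qd = 231 - 2P. Equilibrium: 231 - 2P = 3P - 4, so 235 = 5P and P* = 47, Q* = 137.
Since 90 > 47, the floor is binding.
At P = 90: Qd = 231 - 2·90 = 51 and Qs = 3·90 - 4 = 266.
Consumer surplus without the control is ½ · (115.5 - 47) · 137 = 4692.25.
With the floor, consumers buy 51 units at 90, so CS = ½ · (115.5 - 90) · 51 = 650.25.
Change in consumer surplus = 650.25 - 4692.25 = -4042.

-4042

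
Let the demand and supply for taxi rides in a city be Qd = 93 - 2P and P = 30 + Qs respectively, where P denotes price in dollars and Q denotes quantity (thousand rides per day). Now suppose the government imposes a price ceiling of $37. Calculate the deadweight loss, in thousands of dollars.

12

Rearranging supply gives Qs = P - 30. In a free market, 93 - 2P = P - 30 gives the equilibrium P* = 41, Q* = 11.
Since 37 < 41, the ceiling is binding.
At P = 37: Qd = 93 - 2·37 = 19 and Qs = 37 - 30 = 7.
Quantity traded falls to 7. At Q = 7 the demand price is (93 - 7)/2 = 43 and the supply price is 30 + 7 = 37.
Deadweight loss = ½ · (43 - 37) · (11 - 7) = ½ · 6 · 4 = 12.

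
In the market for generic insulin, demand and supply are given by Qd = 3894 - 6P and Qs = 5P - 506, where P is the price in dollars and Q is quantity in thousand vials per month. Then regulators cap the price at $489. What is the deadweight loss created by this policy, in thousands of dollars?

0

In a free market, 3894 - 6P = 5P - 506 gives the equilibrium P* = 400, Q* = 1494.
The ceiling of 489 is above the equilibrium price 400, so it is not binding; the market clears at P* = 400, Q* = 1494.
Since the control does not bind, no trades are prevented and deadweight loss is zero.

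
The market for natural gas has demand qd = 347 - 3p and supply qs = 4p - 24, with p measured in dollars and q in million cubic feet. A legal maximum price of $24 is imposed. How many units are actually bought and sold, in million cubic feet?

72

Without the control the market clears where 347 - 3p = 4p - 24, i.e. p* = 53 and q* = 188.
The ceiling of 24 is below the equilibrium price 53, so it binds.
At p = 24: qd = 347 - 3·24 = 275 and qs = 4·24 - 24 = 72.
The quantity actually transacted is the short side, supply: 72.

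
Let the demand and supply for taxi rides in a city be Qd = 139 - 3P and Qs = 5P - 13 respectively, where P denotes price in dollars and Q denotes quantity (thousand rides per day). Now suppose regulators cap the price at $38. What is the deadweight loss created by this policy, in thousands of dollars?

0

Equilibrium: 139 - 3P = 5P - 13, so 152 = 8P and P* = 19, Q* = 82.
Since 38 is above P* = 19, the ceiling does not bind and the free-market outcome prevails.
Since the control does not bind, no trades are prevented and deadweight loss is zero.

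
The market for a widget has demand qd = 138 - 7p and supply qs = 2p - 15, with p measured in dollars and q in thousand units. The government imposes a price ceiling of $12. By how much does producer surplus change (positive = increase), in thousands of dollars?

-70

Equilibrium: 138 - 7p = 2p - 15, so 153 = 9p and p* = 17, q* = 19.
The ceiling of 12 is below the equilibrium price 17, so it binds.
At p = 12: qd = 138 - 7·12 = 54 and qs = 2·12 - 15 = 9.
Producer surplus without the control is ½ · (17 - 7.5) · 19 = 90.25.
With the ceiling, producers sell 9 units at 12, so PS = ½ · (12 - 7.5) · 9 = 20.25.
Change in producer surplus = 20.25 - 90.25 = -70.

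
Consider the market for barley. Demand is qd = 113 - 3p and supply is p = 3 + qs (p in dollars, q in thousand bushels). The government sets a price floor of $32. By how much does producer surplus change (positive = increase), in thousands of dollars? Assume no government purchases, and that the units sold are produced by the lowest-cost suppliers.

Rearranging supply gives qs = p - 3. Setting quantity demanded equal to quantity supplied, 113 - 3p = p - 3, gives p* = 29 and q* = 26.
Because the floor (32) lies above the market-clearing price, it is binding.
At p = 32: qd = 113 - 3·32 = 17 and qs = 32 - 3 = 29.
Producer surplus without the control is ½ · (29 - 3) · 26 = 338.
With the floor, 17 units are sold at 32. The supply price at q = 17 is 20, so PS = ½ · [(32 - 3) + (32 - 20)] · 17 = 348.5.
Change in producer surplus = 348.5 - 338 = 10.5.

10.5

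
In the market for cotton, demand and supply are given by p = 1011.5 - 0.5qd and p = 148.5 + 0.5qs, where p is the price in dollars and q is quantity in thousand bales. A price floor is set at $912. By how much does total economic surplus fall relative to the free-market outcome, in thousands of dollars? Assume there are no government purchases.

220448

Rearranging demand gives qd = 2023 - 2p; rearranging supply gives qs = 2p - 297. Without the control the market clears where 2023 - 2p = 2p - 297, i.e. p* = 580 and q* = 863.
Because the floor (912) lies above the market-clearing price, it is binding.
At p = 912: qd = 2023 - 2·912 = 199 and qs = 2·912 - 297 = 1527.
Quantity traded falls to 199. At q = 199 the demand price is (2023 - 199)/2 = 912 and the supply price is (297 + 199)/2 = 248.
Deadweight loss = ½ · (912 - 248) · (863 - 199) = ½ · 664 · 664 = 220448.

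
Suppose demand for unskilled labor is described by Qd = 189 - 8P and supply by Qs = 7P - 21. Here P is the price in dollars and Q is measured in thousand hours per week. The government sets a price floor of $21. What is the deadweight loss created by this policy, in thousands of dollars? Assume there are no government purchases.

420

Equilibrium: 189 - 8P = 7P - 21, so 210 = 15P and P* = 14, Q* = 77.
Because the floor (21) lies above the market-clearing price, it is binding.
At P = 21: Qd = 189 - 8·21 = 21 and Qs = 7·21 - 21 = 126.
Quantity traded falls to 21. At Q = 21 the demand price is (189 - 21)/8 = 21 and the supply price is (21 + 21)/7 = 6.
Deadweight loss = ½ · (21 - 6) · (77 - 21) = ½ · 15 · 56 = 420.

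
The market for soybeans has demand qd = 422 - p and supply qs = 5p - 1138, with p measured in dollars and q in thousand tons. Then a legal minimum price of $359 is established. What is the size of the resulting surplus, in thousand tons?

594

Setting quantity demanded equal to quantity supplied, 422 - p = 5p - 1138, gives p* = 260 and q* = 162.
Since 359 > 260, the floor is binding.
At p = 359: qd = 422 - 359 = 63 and qs = 5·359 - 1138 = 657.
Surplus = qs - qd = 657 - 63 = 594.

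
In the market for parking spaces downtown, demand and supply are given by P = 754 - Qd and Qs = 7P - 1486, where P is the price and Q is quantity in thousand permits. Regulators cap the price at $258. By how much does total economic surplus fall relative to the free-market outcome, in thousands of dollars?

Rearranging demand gives Qd = 754 - P. Setting quantity demanded equal to quantity supplied, 754 - P = 7P - 1486, gives P* = 280 and Q* = 474.
Because the ceiling (258) lies below the market-clearing price, it is binding.
At P = 258: Qd = 754 - 258 = 496 and Qs = 7·258 - 1486 = 320.
Quantity traded falls to 320. At Q = 320 the demand price is 754 - 320 = 434 and the supply price is (1486 + 320)/7 = 258.
Deadweight loss = ½ · (434 - 258) · (474 - 320) = ½ · 176 · 154 = 13552.

13552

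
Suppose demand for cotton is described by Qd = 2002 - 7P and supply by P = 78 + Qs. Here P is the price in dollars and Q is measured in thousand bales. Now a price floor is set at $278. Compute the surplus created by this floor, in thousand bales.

144

Rearranging supply gives Qs = P - 78. Without the control the market clears where 2002 - 7P = P - 78, i.e. P* = 260 and Q* = 182.
Since 278 > 260, the floor is binding.
At P = 278: Qd = 2002 - 7·278 = 56 and Qs = 278 - 78 = 200.
Surplus = Qs - Qd = 200 - 56 = 144.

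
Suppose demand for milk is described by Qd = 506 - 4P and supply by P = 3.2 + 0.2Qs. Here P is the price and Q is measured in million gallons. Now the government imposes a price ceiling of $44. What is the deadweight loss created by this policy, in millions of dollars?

Rearranging supply gives Qs = 5P - 16. In a free market, 506 - 4P = 5P - 16 gives the equilibrium P* = 58, Q* = 274.
Because the ceiling (44) lies below the market-clearing price, it is binding.
At P = 44: Qd = 506 - 4·44 = 330 and Qs = 5·44 - 16 = 204.
Quantity traded falls to 204. At Q = 204 the demand price is (506 - 204)/4 = 75.5 and the supply price is (16 + 204)/5 = 44.
Deadweight loss = ½ · (75.5 - 44) · (274 - 204) = ½ · 31.5 · 70 = 1102.5.

1102.5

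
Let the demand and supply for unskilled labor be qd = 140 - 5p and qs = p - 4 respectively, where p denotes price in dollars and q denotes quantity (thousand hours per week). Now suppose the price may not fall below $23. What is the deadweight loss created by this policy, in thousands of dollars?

Without the control the market clears where 140 - 5p = p - 4, i.e. p* = 24 and q* = 20.
The floor of 23 is below the equilibrium price 24, so it is not binding; the market clears at p* = 24, q* = 20.
Since the control does not bind, no trades are prevented and deadweight loss is zero.

0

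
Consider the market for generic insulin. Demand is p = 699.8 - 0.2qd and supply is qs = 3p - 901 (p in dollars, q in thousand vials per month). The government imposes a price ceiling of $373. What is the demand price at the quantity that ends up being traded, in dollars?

656.2

Rearranging demand gives qd = 3499 - 5p. Equilibrium: 3499 - 5p = 3p - 901, so 4400 = 8p and p* = 550, q* = 749.
Since 373 < 550, the ceiling is binding.
At p = 373: qd = 3499 - 5·373 = 1634 and qs = 3·373 - 901 = 218.
Only 218 units reach the market. On the demand curve, the marginal buyer's willingness to pay at q = 218 is (3499 - 218)/5 = 656.2.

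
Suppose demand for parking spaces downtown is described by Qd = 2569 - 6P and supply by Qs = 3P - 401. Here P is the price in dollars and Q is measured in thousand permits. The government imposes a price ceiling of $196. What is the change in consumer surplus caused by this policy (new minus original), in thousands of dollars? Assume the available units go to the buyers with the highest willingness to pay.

11591

Without the control the market clears where 2569 - 6P = 3P - 401, i.e. P* = 330 and Q* = 589.
Because the ceiling (196) lies below the market-clearing price, it is binding.
At P = 196: Qd = 2569 - 6·196 = 1393 and Qs = 3·196 - 401 = 187.
Consumer surplus without the control is ½ · (2569/6 - 330) · 589 = 346921/12.
With the ceiling, 187 units are sold at 196 (assume they go to the highest-value buyers). The demand price at Q = 187 is 397, so CS = ½ · [(2569/6 - 196) + (397 - 196)] · 187 = 486013/12.
Change in consumer surplus = 486013/12 - 346921/12 = 11591.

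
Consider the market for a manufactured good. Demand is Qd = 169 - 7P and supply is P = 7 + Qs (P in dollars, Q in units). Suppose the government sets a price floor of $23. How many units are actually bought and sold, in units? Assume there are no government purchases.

8

Rearranging supply gives Qs = P - 7. In a free market, 169 - 7P = P - 7 gives the equilibrium P* = 22, Q* = 15.
Because the floor (23) lies above the market-clearing price, it is binding.
At P = 23: Qd = 169 - 7·23 = 8 and Qs = 23 - 7 = 16.
The quantity actually transacted is the short side, demand: 8.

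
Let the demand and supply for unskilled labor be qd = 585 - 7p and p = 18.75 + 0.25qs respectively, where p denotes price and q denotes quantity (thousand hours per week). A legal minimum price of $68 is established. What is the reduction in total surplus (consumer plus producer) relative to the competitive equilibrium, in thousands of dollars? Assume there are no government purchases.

616

Rearranging supply gives qs = 4p - 75. Equilibrium: 585 - 7p = 4p - 75, so 660 = 11p and p* = 60, q* = 165.
The floor of 68 is above the equilibrium price 60, so it binds.
At p = 68: qd = 585 - 7·68 = 109 and qs = 4·68 - 75 = 197.
Quantity traded falls to 109. At q = 109 the demand price is (585 - 109)/7 = 68 and the supply price is (75 + 109)/4 = 46.
Deadweight loss = ½ · (68 - 46) · (165 - 109) = ½ · 22 · 56 = 616.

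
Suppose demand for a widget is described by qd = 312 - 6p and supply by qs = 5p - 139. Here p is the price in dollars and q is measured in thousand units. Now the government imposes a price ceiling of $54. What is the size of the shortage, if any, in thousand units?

0

Without the control the market clears where 312 - 6p = 5p - 139, i.e. p* = 41 and q* = 66.
The ceiling of 54 is above the equilibrium price 41, so it is not binding; the market clears at p* = 41, q* = 66.
Since the control does not bind, there is no shortage.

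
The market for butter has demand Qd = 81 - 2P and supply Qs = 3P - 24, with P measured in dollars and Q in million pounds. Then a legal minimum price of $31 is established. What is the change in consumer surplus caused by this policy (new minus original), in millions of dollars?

Equilibrium: 81 - 2P = 3P - 24, so 105 = 5P and P* = 21, Q* = 39.
Because the floor (31) lies above the market-clearing price, it is binding.
At P = 31: Qd = 81 - 2·31 = 19 and Qs = 3·31 - 24 = 69.
Consumer surplus without the control is ½ · (40.5 - 21) · 39 = 380.25.
With the floor, consumers buy 19 units at 31, so CS = ½ · (40.5 - 31) · 19 = 90.25.
Change in consumer surplus = 90.25 - 380.25 = -290.

-290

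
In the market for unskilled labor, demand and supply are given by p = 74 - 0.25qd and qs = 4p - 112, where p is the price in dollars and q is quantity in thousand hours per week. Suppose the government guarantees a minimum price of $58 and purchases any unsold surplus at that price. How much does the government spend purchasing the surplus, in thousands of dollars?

3248

Rearranging demand gives qd = 296 - 4p. Setting quantity demanded equal to quantity supplied, 296 - 4p = 4p - 112, gives p* = 51 and q* = 92.
Because the floor (58) lies above the market-clearing price, it is binding.
At p = 58: qd = 296 - 4·58 = 64 and qs = 4·58 - 112 = 120.
Surplus = qs - qd = 56.
Government expenditure = surplus × support price = 56 × 58 = 3248.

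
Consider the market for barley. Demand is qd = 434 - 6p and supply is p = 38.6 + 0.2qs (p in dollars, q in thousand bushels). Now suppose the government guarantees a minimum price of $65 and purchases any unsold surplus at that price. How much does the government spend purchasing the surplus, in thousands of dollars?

Rearranging supply gives qs = 5p - 193. In a free market, 434 - 6p = 5p - 193 gives the equilibrium p* = 57, q* = 92.
Since 65 > 57, the floor is binding.
At p = 65: qd = 434 - 6·65 = 44 and qs = 5·65 - 193 = 132.
Surplus = qs - qd = 88.
Government expenditure = surplus × support price = 88 × 65 = 5720.

5720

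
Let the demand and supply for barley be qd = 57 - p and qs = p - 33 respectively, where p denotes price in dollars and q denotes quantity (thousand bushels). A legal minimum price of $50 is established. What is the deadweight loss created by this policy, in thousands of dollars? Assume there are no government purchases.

Setting quantity demanded equal to quantity supplied, 57 - p = p - 33, gives p* = 45 and q* = 12.
Since 50 > 45, the floor is binding.
At p = 50: qd = 57 - 50 = 7 and qs = 50 - 33 = 17.
Quantity traded falls to 7. At q = 7 the demand price is 57 - 7 = 50 and the supply price is 33 + 7 = 40.
Deadweight loss = ½ · (50 - 40) · (12 - 7) = ½ · 10 · 5 = 25.

25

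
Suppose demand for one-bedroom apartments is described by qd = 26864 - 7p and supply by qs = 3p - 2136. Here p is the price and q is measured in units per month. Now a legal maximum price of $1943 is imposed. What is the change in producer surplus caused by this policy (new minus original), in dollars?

-4907974.5

Without the control the market clears where 26864 - 7p = 3p - 2136, i.e. p* = 2900 and q* = 6564.
Since 1943 < 2900, the ceiling is binding.
At p = 1943: qd = 26864 - 7·1943 = 13263 and qs = 3·1943 - 2136 = 3693.
Producer surplus without the control is ½ · (2900 - 712) · 6564 = 7181016.
With the ceiling, producers sell 3693 units at 1943, so PS = ½ · (1943 - 712) · 3693 = 2273041.5.
Change in producer surplus = 2273041.5 - 7181016 = -4907974.5.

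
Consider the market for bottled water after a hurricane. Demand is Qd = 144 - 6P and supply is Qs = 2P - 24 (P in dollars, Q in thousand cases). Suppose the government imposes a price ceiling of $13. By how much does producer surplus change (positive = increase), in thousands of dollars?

Setting quantity demanded equal to quantity supplied, 144 - 6P = 2P - 24, gives P* = 21 and Q* = 18.
Because the ceiling (13) lies below the market-clearing price, it is binding.
At P = 13: Qd = 144 - 6·13 = 66 and Qs = 2·13 - 24 = 2.
Producer surplus without the control is ½ · (21 - 12) · 18 = 81.
With the ceiling, producers sell 2 units at 13, so PS = ½ · (13 - 12) · 2 = 1.
Change in producer surplus = 1 - 81 = -80.

-80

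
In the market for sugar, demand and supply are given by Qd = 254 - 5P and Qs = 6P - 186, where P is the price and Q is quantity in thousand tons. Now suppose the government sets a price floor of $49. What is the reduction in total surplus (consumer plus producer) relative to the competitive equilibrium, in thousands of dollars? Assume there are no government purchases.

371.25

Setting quantity demanded equal to quantity supplied, 254 - 5P = 6P - 186, gives P* = 40 and Q* = 54.
The floor of 49 is above the equilibrium price 40, so it binds.
At P = 49: Qd = 254 - 5·49 = 9 and Qs = 6·49 - 186 = 108.
Quantity traded falls to 9. At Q = 9 the demand price is (254 - 9)/5 = 49 and the supply price is (186 + 9)/6 = 32.5.
Deadweight loss = ½ · (49 - 32.5) · (54 - 9) = ½ · 16.5 · 45 = 371.25.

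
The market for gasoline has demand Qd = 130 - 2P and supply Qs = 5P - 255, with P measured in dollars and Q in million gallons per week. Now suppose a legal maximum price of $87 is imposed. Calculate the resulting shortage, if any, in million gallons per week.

Without the control the market clears where 130 - 2P = 5P - 255, i.e. P* = 55 and Q* = 20.
Since 87 is above P* = 55, the ceiling does not bind and the free-market outcome prevails.
Since the control does not bind, there is no shortage.

0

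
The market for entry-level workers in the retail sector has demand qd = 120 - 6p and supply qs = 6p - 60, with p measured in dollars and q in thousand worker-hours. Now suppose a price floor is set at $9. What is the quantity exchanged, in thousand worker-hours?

30

Setting quantity demanded equal to quantity supplied, 120 - 6p = 6p - 60, gives p* = 15 and q* = 30.
Since 9 is below p* = 15, the floor does not bind and the free-market outcome prevails.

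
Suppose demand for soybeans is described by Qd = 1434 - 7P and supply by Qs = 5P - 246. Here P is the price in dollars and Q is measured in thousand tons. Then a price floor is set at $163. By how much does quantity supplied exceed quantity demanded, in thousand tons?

In a free market, 1434 - 7P = 5P - 246 gives the equilibrium P* = 140, Q* = 454.
Because the floor (163) lies above the market-clearing price, it is binding.
At P = 163: Qd = 1434 - 7·163 = 293 and Qs = 5·163 - 246 = 569.
Surplus = Qs - Qd = 569 - 293 = 276.

276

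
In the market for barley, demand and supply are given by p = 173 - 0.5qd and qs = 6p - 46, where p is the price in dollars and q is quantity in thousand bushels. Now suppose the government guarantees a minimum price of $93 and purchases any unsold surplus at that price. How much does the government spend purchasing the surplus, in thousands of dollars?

32736

Rearranging demand gives qd = 346 - 2p. Without the control the market clears where 346 - 2p = 6p - 46, i.e. p* = 49 and q* = 248.
The floor of 93 is above the equilibrium price 49, so it binds.
At p = 93: qd = 346 - 2·93 = 160 and qs = 6·93 - 46 = 512.
Surplus = qs - qd = 352.
Government expenditure = surplus × support price = 352 × 93 = 32736.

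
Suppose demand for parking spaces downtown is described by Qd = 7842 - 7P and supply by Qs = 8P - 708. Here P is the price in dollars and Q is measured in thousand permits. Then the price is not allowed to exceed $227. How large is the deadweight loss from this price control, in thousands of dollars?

1008420

Setting quantity demanded equal to quantity supplied, 7842 - 7P = 8P - 708, gives P* = 570 and Q* = 3852.
The ceiling of 227 is below the equilibrium price 570, so it binds.
At P = 227: Qd = 7842 - 7·227 = 6253 and Qs = 8·227 - 708 = 1108.
Quantity traded falls to 1108. At Q = 1108 the demand price is (7842 - 1108)/7 = 962 and the supply price is (708 + 1108)/8 = 227.
Deadweight loss = ½ · (962 - 227) · (3852 - 1108) = ½ · 735 · 2744 = 1008420.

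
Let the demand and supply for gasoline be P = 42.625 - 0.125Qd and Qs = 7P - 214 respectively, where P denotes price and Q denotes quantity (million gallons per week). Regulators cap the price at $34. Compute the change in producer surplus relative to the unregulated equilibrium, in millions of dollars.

-103.5

Rearranging demand gives Qd = 341 - 8P. Setting quantity demanded equal to quantity supplied, 341 - 8P = 7P - 214, gives P* = 37 and Q* = 45.
The ceiling of 34 is below the equilibrium price 37, so it binds.
At P = 34: Qd = 341 - 8·34 = 69 and Qs = 7·34 - 214 = 24.
Producer surplus without the control is ½ · (37 - 214/7) · 45 = 2025/14.
With the ceiling, producers sell 24 units at 34, so PS = ½ · (34 - 214/7) · 24 = 288/7.
Change in producer surplus = 288/7 - 2025/14 = -103.5.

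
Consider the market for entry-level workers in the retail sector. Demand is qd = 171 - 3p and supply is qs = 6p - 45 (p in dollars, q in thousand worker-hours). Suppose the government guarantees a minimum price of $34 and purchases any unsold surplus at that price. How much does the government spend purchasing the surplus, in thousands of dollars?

3060

Setting quantity demanded equal to quantity supplied, 171 - 3p = 6p - 45, gives p* = 24 and q* = 99.
Since 34 > 24, the floor is binding.
At p = 34: qd = 171 - 3·34 = 69 and qs = 6·34 - 45 = 159.
Surplus = qs - qd = 90.
Government expenditure = surplus × support price = 90 × 34 = 3060.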